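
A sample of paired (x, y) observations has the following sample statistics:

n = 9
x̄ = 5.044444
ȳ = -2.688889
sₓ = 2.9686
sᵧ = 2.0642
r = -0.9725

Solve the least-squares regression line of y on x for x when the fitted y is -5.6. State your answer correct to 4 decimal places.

9.3494

b = r · sᵧ/sₓ = -0.9725 · 2.0642/2.9686 = -0.676223
a = ȳ − b·x̄ = -2.688889 − (-0.676223)·5.044444 = 0.722278
Set a + b·x = -5.6: x = (-5.6 − 0.722278) / (-0.676223) = 9.349403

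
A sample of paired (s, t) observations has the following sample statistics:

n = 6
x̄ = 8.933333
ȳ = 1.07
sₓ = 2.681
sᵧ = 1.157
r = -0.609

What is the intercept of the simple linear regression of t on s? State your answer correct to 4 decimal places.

3.4178

b = r · sᵧ/sₓ = -0.609 · 1.157/2.681 = -0.262817
a = ȳ − b·x̄ = 1.07 − (-0.262817)·8.933333 = 3.417834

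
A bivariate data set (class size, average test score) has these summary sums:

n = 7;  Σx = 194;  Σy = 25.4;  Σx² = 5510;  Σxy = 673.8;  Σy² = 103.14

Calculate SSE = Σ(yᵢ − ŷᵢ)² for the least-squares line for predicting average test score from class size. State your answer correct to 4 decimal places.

4.1647

Sxx = Σx² − (Σx)²/n = 5510 − 5376.571429 = 133.428571
Sxy = Σxy − (Σx)(Σy)/n = 673.8 − 703.942857 = -30.142857
Syy = Σy² − (Σy)²/n = 103.14 − 92.165714 = 10.974286
b = Sxy/Sxx = -30.142857/133.428571 = -0.225910
SSE = Syy − b·Sxy = 10.974286 − (-0.225910)·(-30.142857) = 4.164711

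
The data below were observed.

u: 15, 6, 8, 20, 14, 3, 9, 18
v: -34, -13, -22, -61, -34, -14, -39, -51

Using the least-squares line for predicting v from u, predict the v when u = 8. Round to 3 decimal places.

-24.140

n = 8, Σx = 93, Σy = -268, Σxy = -3771, Σx² = 1335
Sxx = Σx² − (Σx)²/n = 1335 − 1081.125 = 253.875
Sxy = Σxy − (Σx)(Σy)/n = -3771 − (-3115.5) = -655.5
b = Sxy/Sxx = -655.5/253.875 = -2.581979
a = ȳ − b·x̄ = -33.5 − (-2.581979)·11.625 = -3.484490
ŷ(8) = a + b·8 = -3.484490 + (-2.581979)·8 = -24.140325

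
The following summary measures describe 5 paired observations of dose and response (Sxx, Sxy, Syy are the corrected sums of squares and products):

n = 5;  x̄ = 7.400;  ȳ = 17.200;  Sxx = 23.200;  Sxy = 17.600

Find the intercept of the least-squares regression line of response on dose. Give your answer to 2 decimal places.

b = Sxy/Sxx = 17.6/23.2 = 0.758621
a = ȳ − b·x̄ = 17.2 − 0.758621·7.4 = 11.586207

11.59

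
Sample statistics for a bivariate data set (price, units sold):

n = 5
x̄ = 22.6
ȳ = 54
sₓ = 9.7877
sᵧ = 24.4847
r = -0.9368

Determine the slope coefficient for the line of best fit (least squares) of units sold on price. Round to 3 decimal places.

-2.343

b = r · sᵧ/sₓ = -0.9368 · 24.4847/9.7877 = -2.343479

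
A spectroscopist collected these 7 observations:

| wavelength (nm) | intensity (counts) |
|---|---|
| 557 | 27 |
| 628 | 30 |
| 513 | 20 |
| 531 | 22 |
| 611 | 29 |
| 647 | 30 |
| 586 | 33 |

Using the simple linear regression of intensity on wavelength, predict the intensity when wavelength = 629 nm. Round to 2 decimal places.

n = 7, Σx = 4073, Σy = 191, Σxy = 112288, Σx² = 2385089
Sxx = Σx² − (Σx)²/n = 2385089 − 2369904.142857 = 15184.857143
Sxy = Σxy − (Σx)(Σy)/n = 112288 − 111134.714286 = 1153.285714
b = Sxy/Sxx = 1153.285714/15184.857143 = 0.075950
a = ȳ − b·x̄ = 27.285714 − 0.075950·581.857143 = -16.906175
ŷ(629) = a + b·629 = -16.906175 + 0.075950·629 = 30.866201

30.87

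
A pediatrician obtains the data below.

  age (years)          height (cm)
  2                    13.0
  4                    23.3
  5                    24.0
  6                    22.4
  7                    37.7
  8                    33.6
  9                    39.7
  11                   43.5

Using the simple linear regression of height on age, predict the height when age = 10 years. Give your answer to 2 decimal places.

41.74

n = 8, Σx = 52, Σy = 237.2, Σxy = 1742.1, Σx² = 396
Sxx = Σx² − (Σx)²/n = 396 − 338 = 58
Sxy = Σxy − (Σx)(Σy)/n = 1742.1 − 1541.8 = 200.3
b = Sxy/Sxx = 200.3/58 = 3.453448
a = ȳ − b·x̄ = 29.65 − 3.453448·6.5 = 7.202586
ŷ(10) = a + b·10 = 7.202586 + 3.453448·10 = 41.737069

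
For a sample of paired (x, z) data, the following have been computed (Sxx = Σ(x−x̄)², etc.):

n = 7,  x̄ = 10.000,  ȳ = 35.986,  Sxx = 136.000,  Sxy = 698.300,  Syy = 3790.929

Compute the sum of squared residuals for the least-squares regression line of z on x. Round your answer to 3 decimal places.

205.467

b = Sxy/Sxx = 698.3/136 = 5.134559
SSE = Syy − b·Sxy = 3790.929 − 5.134559·698.3 = 205.466574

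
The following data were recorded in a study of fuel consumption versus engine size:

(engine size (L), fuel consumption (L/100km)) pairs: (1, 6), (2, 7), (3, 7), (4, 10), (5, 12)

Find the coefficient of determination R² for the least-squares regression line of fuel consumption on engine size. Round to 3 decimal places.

0.893

n = 5, Σx = 15, Σy = 42, Σxy = 141, Σx² = 55, Σy² = 378
Sxx = Σx² − (Σx)²/n = 55 − 45 = 10
Sxy = Σxy − (Σx)(Σy)/n = 141 − 126 = 15
Syy = Σy² − (Σy)²/n = 378 − 352.8 = 25.2
R² = Sxy²/(Sxx·Syy) = (15)²/(10·25.2) = 0.892857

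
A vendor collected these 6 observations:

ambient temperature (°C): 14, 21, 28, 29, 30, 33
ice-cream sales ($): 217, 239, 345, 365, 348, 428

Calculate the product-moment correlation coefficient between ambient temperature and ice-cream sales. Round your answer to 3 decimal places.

n = 6, Σx = 155, Σy = 1942, Σxy = 52866, Σx² = 4251, Σy² = 660748
Sxx = Σx² − (Σx)²/n = 4251 − 4004.166667 = 246.833333
Sxy = Σxy − (Σx)(Σy)/n = 52866 − 50168.333333 = 2697.666667
Syy = Σy² − (Σy)²/n = 660748 − 628560.666667 = 32187.333333
r = Sxy/√(Sxx·Syy) = 2697.666667/√(7944906.777778) = 2697.666667/2818.671101 = 0.957070

0.957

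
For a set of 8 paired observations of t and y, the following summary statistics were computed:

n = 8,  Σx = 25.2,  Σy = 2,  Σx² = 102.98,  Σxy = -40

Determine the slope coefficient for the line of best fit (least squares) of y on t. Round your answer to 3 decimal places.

-1.962

Sxx = Σx² − (Σx)²/n = 102.98 − 79.38 = 23.6
Sxy = Σxy − (Σx)(Σy)/n = -40 − 6.3 = -46.3
b = Sxy/Sxx = -46.3/23.6 = -1.961864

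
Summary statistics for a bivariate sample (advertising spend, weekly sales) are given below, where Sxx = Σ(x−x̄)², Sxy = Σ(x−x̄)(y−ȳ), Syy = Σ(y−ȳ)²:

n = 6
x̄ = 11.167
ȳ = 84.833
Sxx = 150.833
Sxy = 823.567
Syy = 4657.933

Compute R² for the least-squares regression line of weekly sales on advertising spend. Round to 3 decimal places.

R² = Sxy²/(Sxx·Syy) = (823.567)²/(150.833·4657.933) = 0.965402

0.965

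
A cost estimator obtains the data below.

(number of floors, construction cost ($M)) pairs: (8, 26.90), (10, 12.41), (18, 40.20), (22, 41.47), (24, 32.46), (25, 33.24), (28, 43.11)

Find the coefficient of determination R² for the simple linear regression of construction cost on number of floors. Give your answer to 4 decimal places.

n = 7, Σx = 135, Σy = 229.79, Σxy = 4792.36, Σx² = 2957, Σy² = 8230.4403
Sxx = Σx² − (Σx)²/n = 2957 − 2603.571429 = 353.428571
Sxy = Σxy − (Σx)(Σy)/n = 4792.36 − 4431.664286 = 360.695714
Syy = Σy² − (Σy)²/n = 8230.4403 − 7543.349157 = 687.091143
R² = Sxy²/(Sxx·Syy) = (360.695714)²/(353.428571·687.091143) = 0.535755

0.5358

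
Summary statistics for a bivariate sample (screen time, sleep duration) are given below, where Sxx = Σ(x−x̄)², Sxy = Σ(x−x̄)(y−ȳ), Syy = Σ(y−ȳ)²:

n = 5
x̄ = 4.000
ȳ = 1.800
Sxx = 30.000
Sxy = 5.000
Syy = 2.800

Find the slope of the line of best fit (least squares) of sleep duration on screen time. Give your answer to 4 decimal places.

b = Sxy/Sxx = 5/30 = 0.166667

0.1667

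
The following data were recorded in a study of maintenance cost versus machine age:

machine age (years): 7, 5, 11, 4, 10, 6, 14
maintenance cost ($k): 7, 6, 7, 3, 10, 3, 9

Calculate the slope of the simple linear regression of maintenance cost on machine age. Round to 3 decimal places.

n = 7, Σx = 57, Σy = 45, Σxy = 412, Σx² = 543
Sxx = Σx² − (Σx)²/n = 543 − 464.142857 = 78.857143
Sxy = Σxy − (Σx)(Σy)/n = 412 − 366.428571 = 45.571429
b = Sxy/Sxx = 45.571429/78.857143 = 0.577899

0.578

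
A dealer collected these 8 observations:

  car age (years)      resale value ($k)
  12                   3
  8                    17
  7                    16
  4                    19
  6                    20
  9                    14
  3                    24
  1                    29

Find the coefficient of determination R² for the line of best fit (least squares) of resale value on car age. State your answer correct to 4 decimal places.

0.9137

n = 8, Σx = 50, Σy = 142, Σxy = 707, Σx² = 400, Σy² = 2928
Sxx = Σx² − (Σx)²/n = 400 − 312.5 = 87.5
Sxy = Σxy − (Σx)(Σy)/n = 707 − 887.5 = -180.5
Syy = Σy² − (Σy)²/n = 2928 − 2520.5 = 407.5
R² = Sxy²/(Sxx·Syy) = (-180.5)²/(87.5·407.5) = 0.913732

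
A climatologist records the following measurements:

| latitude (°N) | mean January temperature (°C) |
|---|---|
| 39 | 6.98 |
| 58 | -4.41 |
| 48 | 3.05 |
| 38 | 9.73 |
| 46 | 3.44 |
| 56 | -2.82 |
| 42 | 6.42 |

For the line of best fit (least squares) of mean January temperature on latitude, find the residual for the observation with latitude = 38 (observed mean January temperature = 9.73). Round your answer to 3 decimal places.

n = 7, Σx = 327, Σy = 22.39, Σxy = 802.54, Σx² = 15649
Sxx = Σx² − (Σx)²/n = 15649 − 15275.571429 = 373.428571
Sxy = Σxy − (Σx)(Σy)/n = 802.54 − 1045.932857 = -243.392857
b = Sxy/Sxx = -243.392857/373.428571 = -0.651779
a = ȳ − b·x̄ = 3.198571 − (-0.651779)·46.714286 = 33.645956
ŷ(38) = 33.645956 + (-0.651779)·38 = 8.878359
residual = y − ŷ = 9.73 − 8.878359 = 0.851641

0.852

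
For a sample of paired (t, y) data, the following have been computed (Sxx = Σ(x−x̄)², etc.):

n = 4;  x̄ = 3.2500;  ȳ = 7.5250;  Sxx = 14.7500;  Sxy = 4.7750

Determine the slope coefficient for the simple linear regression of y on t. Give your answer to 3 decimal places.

b = Sxy/Sxx = 4.775/14.75 = 0.323729

0.324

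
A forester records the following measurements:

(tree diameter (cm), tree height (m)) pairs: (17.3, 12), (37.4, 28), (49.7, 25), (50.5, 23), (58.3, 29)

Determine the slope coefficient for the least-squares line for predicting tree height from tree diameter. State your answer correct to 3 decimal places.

n = 5, Σx = 213.2, Σy = 117, Σxy = 5349.5, Σx² = 10117.28
Sxx = Σx² − (Σx)²/n = 10117.28 − 9090.848 = 1026.432
Sxy = Σxy − (Σx)(Σy)/n = 5349.5 − 4988.88 = 360.62
b = Sxy/Sxx = 360.62/1026.432 = 0.351334

0.351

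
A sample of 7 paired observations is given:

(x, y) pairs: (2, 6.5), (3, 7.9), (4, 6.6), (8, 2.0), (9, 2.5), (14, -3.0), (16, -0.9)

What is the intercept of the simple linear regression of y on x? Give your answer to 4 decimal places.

8.8205

n = 7, Σx = 56, Σy = 21.6, Σxy = 45.2, Σx² = 626
Sxx = Σx² − (Σx)²/n = 626 − 448 = 178
Sxy = Σxy − (Σx)(Σy)/n = 45.2 − 172.8 = -127.6
b = Sxy/Sxx = -127.6/178 = -0.716854
a = ȳ − b·x̄ = 3.085714 − (-0.716854)·8 = 8.820546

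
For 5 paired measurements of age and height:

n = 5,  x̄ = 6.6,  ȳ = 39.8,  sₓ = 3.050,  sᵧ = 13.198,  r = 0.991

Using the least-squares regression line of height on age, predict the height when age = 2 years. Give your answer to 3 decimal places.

20.074

b = r · sᵧ/sₓ = 0.991 · 13.198/3.05 = 4.288268
a = ȳ − b·x̄ = 39.8 − 4.288268·6.6 = 11.497430
ŷ(2) = a + b·2 = 11.497430 + 4.288268·2 = 20.073966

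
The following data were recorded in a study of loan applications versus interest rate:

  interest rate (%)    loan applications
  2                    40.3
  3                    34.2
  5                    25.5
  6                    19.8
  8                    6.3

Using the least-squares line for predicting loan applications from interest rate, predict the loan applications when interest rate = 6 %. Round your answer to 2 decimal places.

n = 5, Σx = 24, Σy = 126.1, Σxy = 479.9, Σx² = 138
Sxx = Σx² − (Σx)²/n = 138 − 115.2 = 22.8
Sxy = Σxy − (Σx)(Σy)/n = 479.9 − 605.28 = -125.38
b = Sxy/Sxx = -125.38/22.8 = -5.499123
a = ȳ − b·x̄ = 25.22 − (-5.499123)·4.8 = 51.615789
ŷ(6) = a + b·6 = 51.615789 + (-5.499123)·6 = 18.621053

18.62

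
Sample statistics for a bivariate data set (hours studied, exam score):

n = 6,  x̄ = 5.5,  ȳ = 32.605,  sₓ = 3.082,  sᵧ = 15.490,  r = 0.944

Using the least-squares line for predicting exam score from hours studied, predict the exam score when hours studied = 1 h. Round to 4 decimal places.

b = r · sᵧ/sₓ = 0.944 · 15.49/3.082 = 4.744504
a = ȳ − b·x̄ = 32.605 − 4.744504·5.5 = 6.510230
ŷ(1) = a + b·1 = 6.510230 + 4.744504·1 = 11.254734

11.2547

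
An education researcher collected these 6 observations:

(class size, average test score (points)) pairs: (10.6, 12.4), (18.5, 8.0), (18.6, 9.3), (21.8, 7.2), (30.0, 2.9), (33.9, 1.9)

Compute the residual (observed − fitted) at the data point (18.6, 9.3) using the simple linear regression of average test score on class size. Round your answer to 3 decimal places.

n = 6, Σx = 133.4, Σy = 41.7, Σxy = 760.79, Σx² = 3325.02
Sxx = Σx² − (Σx)²/n = 3325.02 − 2965.926667 = 359.093333
Sxy = Σxy − (Σx)(Σy)/n = 760.79 − 927.13 = -166.34
b = Sxy/Sxx = -166.34/359.093333 = -0.463222
a = ȳ − b·x̄ = 6.95 − (-0.463222)·22.233333 = 17.248973
ŷ(18.6) = 17.248973 + (-0.463222)·18.6 = 8.633041
residual = y − ŷ = 9.3 − 8.633041 = 0.666959

0.667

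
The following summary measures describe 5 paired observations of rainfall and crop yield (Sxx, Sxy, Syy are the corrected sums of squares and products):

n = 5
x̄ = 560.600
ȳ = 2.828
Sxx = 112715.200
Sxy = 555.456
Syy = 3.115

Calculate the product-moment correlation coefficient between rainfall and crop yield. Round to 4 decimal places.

r = Sxy/√(Sxx·Syy) = 555.456/√(351107.848) = 555.456/592.543541 = 0.937410

0.9374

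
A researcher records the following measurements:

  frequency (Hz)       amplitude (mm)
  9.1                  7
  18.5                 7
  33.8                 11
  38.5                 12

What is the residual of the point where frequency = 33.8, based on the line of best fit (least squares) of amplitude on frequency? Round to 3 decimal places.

0.113

n = 4, Σx = 99.9, Σy = 37, Σxy = 1027, Σx² = 3049.75
Sxx = Σx² − (Σx)²/n = 3049.75 − 2495.0025 = 554.7475
Sxy = Σxy − (Σx)(Σy)/n = 1027 − 924.075 = 102.925
b = Sxy/Sxx = 102.925/554.7475 = 0.185535
a = ȳ − b·x̄ = 9.25 − 0.185535·24.975 = 4.616267
ŷ(33.8) = 4.616267 + 0.185535·33.8 = 10.887345
residual = y − ŷ = 11 − 10.887345 = 0.112655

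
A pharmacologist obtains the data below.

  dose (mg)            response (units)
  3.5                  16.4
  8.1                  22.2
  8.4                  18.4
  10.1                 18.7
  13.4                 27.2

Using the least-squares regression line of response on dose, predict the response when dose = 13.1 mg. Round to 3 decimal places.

n = 5, Σx = 43.5, Σy = 102.9, Σxy = 945.13, Σx² = 429.99
Sxx = Σx² − (Σx)²/n = 429.99 − 378.45 = 51.54
Sxy = Σxy − (Σx)(Σy)/n = 945.13 − 895.23 = 49.9
b = Sxy/Sxx = 49.9/51.54 = 0.968180
a = ȳ − b·x̄ = 20.58 − 0.968180·8.7 = 12.156834
ŷ(13.1) = a + b·13.1 = 12.156834 + 0.968180·13.1 = 24.839992

24.840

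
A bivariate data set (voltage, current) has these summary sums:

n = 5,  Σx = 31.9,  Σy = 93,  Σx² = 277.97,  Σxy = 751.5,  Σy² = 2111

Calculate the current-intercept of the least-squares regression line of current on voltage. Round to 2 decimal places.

Sxx = Σx² − (Σx)²/n = 277.97 − 203.522 = 74.448
Sxy = Σxy − (Σx)(Σy)/n = 751.5 − 593.34 = 158.16
b = Sxy/Sxx = 158.16/74.448 = 2.124436
a = ȳ − b·x̄ = 18.6 − 2.124436·6.38 = 5.046099

5.05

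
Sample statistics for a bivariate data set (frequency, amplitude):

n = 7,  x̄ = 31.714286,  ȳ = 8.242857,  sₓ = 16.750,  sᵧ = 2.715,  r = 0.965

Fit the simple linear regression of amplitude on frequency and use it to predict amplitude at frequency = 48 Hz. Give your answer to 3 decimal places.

b = r · sᵧ/sₓ = 0.965 · 2.715/16.75 = 0.156416
a = ȳ − b·x̄ = 8.242857 − 0.156416·31.714286 = 3.282222
ŷ(48) = a + b·48 = 3.282222 + 0.156416·48 = 10.790210

10.790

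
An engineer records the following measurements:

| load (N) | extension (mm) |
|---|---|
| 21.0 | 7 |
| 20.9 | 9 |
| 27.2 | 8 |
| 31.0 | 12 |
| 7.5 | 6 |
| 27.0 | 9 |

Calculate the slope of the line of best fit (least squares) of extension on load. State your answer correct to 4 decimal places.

n = 6, Σx = 134.6, Σy = 51, Σxy = 1212.7, Σx² = 3363.9
Sxx = Σx² − (Σx)²/n = 3363.9 − 3019.526667 = 344.373333
Sxy = Σxy − (Σx)(Σy)/n = 1212.7 − 1144.1 = 68.6
b = Sxy/Sxx = 68.6/344.373333 = 0.199202

0.1992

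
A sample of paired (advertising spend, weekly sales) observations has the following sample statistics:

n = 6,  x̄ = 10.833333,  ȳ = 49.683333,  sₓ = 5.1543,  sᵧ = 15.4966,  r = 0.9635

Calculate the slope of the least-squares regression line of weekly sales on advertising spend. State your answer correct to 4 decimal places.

b = r · sᵧ/sₓ = 0.9635 · 15.4966/5.1543 = 2.896800

2.8968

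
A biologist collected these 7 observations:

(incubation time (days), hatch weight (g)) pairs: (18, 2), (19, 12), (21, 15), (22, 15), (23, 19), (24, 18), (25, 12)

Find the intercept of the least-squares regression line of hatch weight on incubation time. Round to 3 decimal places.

-18.971

n = 7, Σx = 152, Σy = 93, Σxy = 2078, Σx² = 3340
Sxx = Σx² − (Σx)²/n = 3340 − 3300.571429 = 39.428571
Sxy = Σxy − (Σx)(Σy)/n = 2078 − 2019.428571 = 58.571429
b = Sxy/Sxx = 58.571429/39.428571 = 1.485507
a = ȳ − b·x̄ = 13.285714 − 1.485507·21.714286 = -18.971014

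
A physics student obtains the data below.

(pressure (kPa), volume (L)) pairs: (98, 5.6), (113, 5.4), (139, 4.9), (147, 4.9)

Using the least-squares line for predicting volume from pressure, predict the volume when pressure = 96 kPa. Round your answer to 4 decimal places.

n = 4, Σx = 497, Σy = 20.8, Σxy = 2560.4, Σx² = 63303
Sxx = Σx² − (Σx)²/n = 63303 − 61752.25 = 1550.75
Sxy = Σxy − (Σx)(Σy)/n = 2560.4 − 2584.4 = -24
b = Sxy/Sxx = -24/1550.75 = -0.015476
a = ȳ − b·x̄ = 5.2 − (-0.015476)·124.25 = 7.122941
ŷ(96) = a + b·96 = 7.122941 + (-0.015476)·96 = 5.637208

5.6372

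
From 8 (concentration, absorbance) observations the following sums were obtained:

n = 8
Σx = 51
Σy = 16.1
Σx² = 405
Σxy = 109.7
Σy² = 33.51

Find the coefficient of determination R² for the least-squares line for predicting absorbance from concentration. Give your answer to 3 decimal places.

0.563

Sxx = Σx² − (Σx)²/n = 405 − 325.125 = 79.875
Sxy = Σxy − (Σx)(Σy)/n = 109.7 − 102.6375 = 7.0625
Syy = Σy² − (Σy)²/n = 33.51 − 32.40125 = 1.10875
R² = Sxy²/(Sxx·Syy) = (7.0625)²/(79.875·1.10875) = 0.563213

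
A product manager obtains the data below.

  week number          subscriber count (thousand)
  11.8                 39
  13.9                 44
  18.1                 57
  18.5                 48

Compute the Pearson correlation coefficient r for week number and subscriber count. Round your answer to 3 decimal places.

n = 4, Σx = 62.3, Σy = 188, Σxy = 2991.5, Σx² = 1002.31, Σy² = 9010
Sxx = Σx² − (Σx)²/n = 1002.31 − 970.3225 = 31.9875
Sxy = Σxy − (Σx)(Σy)/n = 2991.5 − 2928.1 = 63.4
Syy = Σy² − (Σy)²/n = 9010 − 8836 = 174
r = Sxy/√(Sxx·Syy) = 63.4/√(5565.825) = 63.4/74.604457 = 0.849815

0.850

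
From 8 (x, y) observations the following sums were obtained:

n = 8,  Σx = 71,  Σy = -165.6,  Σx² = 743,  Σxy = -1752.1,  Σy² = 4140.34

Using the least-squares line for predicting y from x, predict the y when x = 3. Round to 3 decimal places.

-6.001

Sxx = Σx² − (Σx)²/n = 743 − 630.125 = 112.875
Sxy = Σxy − (Σx)(Σy)/n = -1752.1 − (-1469.7) = -282.4
b = Sxy/Sxx = -282.4/112.875 = -2.501883
a = ȳ − b·x̄ = -20.7 − (-2.501883)·8.875 = 1.504208
ŷ(3) = a + b·3 = 1.504208 + (-2.501883)·3 = -6.001440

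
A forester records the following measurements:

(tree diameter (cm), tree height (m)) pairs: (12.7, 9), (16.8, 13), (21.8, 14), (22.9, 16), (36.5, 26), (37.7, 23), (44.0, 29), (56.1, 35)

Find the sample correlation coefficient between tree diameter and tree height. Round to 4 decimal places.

n = 8, Σx = 248.5, Σy = 165, Σxy = 6059.9, Σx² = 9279.93, Σy² = 3973
Sxx = Σx² − (Σx)²/n = 9279.93 − 7719.03125 = 1560.89875
Sxy = Σxy − (Σx)(Σy)/n = 6059.9 − 5125.3125 = 934.5875
Syy = Σy² − (Σy)²/n = 3973 − 3403.125 = 569.875
r = Sxy/√(Sxx·Syy) = 934.5875/√(889517.175156) = 934.5875/943.142182 = 0.990930

0.9909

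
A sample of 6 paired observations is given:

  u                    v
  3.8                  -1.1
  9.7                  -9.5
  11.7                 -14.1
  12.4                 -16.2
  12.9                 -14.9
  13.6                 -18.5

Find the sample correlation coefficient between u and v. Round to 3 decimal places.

-0.986

n = 6, Σx = 64.1, Σy = -74.3, Σxy = -905.99, Σx² = 750.55, Σy² = 1116.97
Sxx = Σx² − (Σx)²/n = 750.55 − 684.801667 = 65.748333
Sxy = Σxy − (Σx)(Σy)/n = -905.99 − (-793.771667) = -112.218333
Syy = Σy² − (Σy)²/n = 1116.97 − 920.081667 = 196.888333
r = Sxy/√(Sxx·Syy) = -112.218333/√(12945.079769) = -112.218333/113.776446 = -0.986305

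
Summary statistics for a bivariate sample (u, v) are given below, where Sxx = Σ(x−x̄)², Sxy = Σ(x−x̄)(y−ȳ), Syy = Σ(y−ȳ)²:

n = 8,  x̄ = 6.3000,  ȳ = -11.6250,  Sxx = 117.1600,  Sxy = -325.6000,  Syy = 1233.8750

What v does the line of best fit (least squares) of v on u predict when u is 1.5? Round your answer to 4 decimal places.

b = Sxy/Sxx = -325.6/117.16 = -2.779105
a = ȳ − b·x̄ = -11.625 − (-2.779105)·6.3 = 5.883365
ŷ(1.5) = a + b·1.5 = 5.883365 + (-2.779105)·1.5 = 1.714706

1.7147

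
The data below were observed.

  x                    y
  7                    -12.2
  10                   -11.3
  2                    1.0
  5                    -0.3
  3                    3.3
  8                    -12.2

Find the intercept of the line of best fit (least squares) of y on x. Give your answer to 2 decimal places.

n = 6, Σx = 35, Σy = -31.7, Σxy = -285.6, Σx² = 251
Sxx = Σx² − (Σx)²/n = 251 − 204.166667 = 46.833333
Sxy = Σxy − (Σx)(Σy)/n = -285.6 − (-184.916667) = -100.683333
b = Sxy/Sxx = -100.683333/46.833333 = -2.149822
a = ȳ − b·x̄ = -5.283333 − (-2.149822)·5.833333 = 7.257295

7.26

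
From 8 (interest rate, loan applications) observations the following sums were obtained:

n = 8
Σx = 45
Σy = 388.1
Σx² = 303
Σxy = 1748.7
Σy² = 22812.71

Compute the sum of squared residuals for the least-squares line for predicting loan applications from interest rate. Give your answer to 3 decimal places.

202.136

Sxx = Σx² − (Σx)²/n = 303 − 253.125 = 49.875
Sxy = Σxy − (Σx)(Σy)/n = 1748.7 − 2183.0625 = -434.3625
Syy = Σy² − (Σy)²/n = 22812.71 − 18827.70125 = 3985.00875
b = Sxy/Sxx = -434.3625/49.875 = -8.709023
SSE = Syy − b·Sxy = 3985.00875 − (-8.709023)·(-434.3625) = 202.135940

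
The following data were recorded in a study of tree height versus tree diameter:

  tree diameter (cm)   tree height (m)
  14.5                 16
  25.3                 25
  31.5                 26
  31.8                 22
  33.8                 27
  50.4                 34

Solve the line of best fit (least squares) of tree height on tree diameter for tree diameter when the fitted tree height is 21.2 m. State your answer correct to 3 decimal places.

23.199

n = 6, Σx = 187.3, Σy = 150, Σxy = 5009.3, Σx² = 6536.43
Sxx = Σx² − (Σx)²/n = 6536.43 − 5846.881667 = 689.548333
Sxy = Σxy − (Σx)(Σy)/n = 5009.3 − 4682.5 = 326.8
b = Sxy/Sxx = 326.8/689.548333 = 0.473933
a = ȳ − b·x̄ = 25 − 0.473933·31.216667 = 10.205378
Set a + b·x = 21.2: x = (21.2 − 10.205378) / 0.473933 = 23.198663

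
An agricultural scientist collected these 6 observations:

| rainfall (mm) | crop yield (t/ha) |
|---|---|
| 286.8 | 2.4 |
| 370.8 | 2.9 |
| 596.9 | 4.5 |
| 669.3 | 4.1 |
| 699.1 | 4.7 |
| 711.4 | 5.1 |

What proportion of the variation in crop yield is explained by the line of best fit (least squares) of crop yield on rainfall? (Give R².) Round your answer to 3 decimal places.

n = 6, Σx = 3334.3, Σy = 23.7, Σxy = 14107.73, Σx² = 2018829.75, Σy² = 99.33
Sxx = Σx² − (Σx)²/n = 2018829.75 − 1852926.081667 = 165903.668333
Sxy = Σxy − (Σx)(Σy)/n = 14107.73 − 13170.485 = 937.245
Syy = Σy² − (Σy)²/n = 99.33 − 93.615 = 5.715
R² = Sxy²/(Sxx·Syy) = (937.245)²/(165903.668333·5.715) = 0.926476

0.926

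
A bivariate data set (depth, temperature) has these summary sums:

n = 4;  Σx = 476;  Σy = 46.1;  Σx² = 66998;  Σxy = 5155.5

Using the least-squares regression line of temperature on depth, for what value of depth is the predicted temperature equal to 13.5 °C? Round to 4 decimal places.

Sxx = Σx² − (Σx)²/n = 66998 − 56644 = 10354
Sxy = Σxy − (Σx)(Σy)/n = 5155.5 − 5485.9 = -330.4
b = Sxy/Sxx = -330.4/10354 = -0.031910
a = ȳ − b·x̄ = 11.525 − (-0.031910)·119 = 15.322334
Set a + b·x = 13.5: x = (13.5 − 15.322334) / (-0.031910) = 57.107900

57.1079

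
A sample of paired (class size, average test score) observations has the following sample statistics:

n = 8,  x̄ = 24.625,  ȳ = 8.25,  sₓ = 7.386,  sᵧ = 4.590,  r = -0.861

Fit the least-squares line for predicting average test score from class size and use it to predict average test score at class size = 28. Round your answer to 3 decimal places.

b = r · sᵧ/sₓ = -0.861 · 4.59/7.386 = -0.535065
a = ȳ − b·x̄ = 8.25 − (-0.535065)·24.625 = 21.425975
ŷ(28) = a + b·28 = 21.425975 + (-0.535065)·28 = 6.444156

6.444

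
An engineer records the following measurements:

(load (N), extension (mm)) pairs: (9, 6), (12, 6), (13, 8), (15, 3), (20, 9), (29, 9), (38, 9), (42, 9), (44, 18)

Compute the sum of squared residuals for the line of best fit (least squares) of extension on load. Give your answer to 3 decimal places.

63.527

n = 9, Σx = 222, Σy = 77, Σxy = 2228, Σx² = 7004, Σy² = 793
Sxx = Σx² − (Σx)²/n = 7004 − 5476 = 1528
Sxy = Σxy − (Σx)(Σy)/n = 2228 − 1899.333333 = 328.666667
Syy = Σy² − (Σy)²/n = 793 − 658.777778 = 134.222222
b = Sxy/Sxx = 328.666667/1528 = 0.215096
SSE = Syy − b·Sxy = 134.222222 − 0.215096·328.666667 = 63.527341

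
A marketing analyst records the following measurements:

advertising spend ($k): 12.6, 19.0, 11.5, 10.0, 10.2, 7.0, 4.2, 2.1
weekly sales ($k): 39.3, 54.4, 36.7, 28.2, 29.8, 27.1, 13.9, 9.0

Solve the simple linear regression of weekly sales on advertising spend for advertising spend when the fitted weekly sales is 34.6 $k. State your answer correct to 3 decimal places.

n = 8, Σx = 76.6, Σy = 238.4, Σxy = 2803.77, Σx² = 927.1
Sxx = Σx² − (Σx)²/n = 927.1 − 733.445 = 193.655
Sxy = Σxy − (Σx)(Σy)/n = 2803.77 − 2282.68 = 521.09
b = Sxy/Sxx = 521.09/193.655 = 2.690816
a = ȳ − b·x̄ = 29.8 − 2.690816·9.575 = 4.035435
Set a + b·x = 34.6: x = (34.6 − 4.035435) / 2.690816 = 11.358845

11.359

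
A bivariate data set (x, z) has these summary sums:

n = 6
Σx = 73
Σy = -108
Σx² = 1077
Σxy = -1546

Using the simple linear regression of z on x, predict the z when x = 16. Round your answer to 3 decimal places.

-22.710

Sxx = Σx² − (Σx)²/n = 1077 − 888.166667 = 188.833333
Sxy = Σxy − (Σx)(Σy)/n = -1546 − (-1314) = -232
b = Sxy/Sxx = -232/188.833333 = -1.228597
a = ȳ − b·x̄ = -18 − (-1.228597)·12.166667 = -3.052074
ŷ(16) = a + b·16 = -3.052074 + (-1.228597)·16 = -22.709620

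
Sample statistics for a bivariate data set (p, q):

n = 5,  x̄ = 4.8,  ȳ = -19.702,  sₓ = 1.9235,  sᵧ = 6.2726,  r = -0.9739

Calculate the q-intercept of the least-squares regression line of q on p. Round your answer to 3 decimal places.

-4.458

b = r · sᵧ/sₓ = -0.9739 · 6.2726/1.9235 = -3.175922
a = ȳ − b·x̄ = -19.702 − (-3.175922)·4.8 = -4.457576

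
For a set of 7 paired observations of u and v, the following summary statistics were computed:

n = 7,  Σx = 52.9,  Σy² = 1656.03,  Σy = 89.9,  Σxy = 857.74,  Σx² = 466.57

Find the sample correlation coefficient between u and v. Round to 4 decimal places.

Sxx = Σx² − (Σx)²/n = 466.57 − 399.772857 = 66.797143
Sxy = Σxy − (Σx)(Σy)/n = 857.74 − 679.387143 = 178.352857
Syy = Σy² − (Σy)²/n = 1656.03 − 1154.572857 = 501.457143
r = Sxy/√(Sxx·Syy) = 178.352857/√(33495.904408) = 178.352857/183.018864 = 0.974505

0.9745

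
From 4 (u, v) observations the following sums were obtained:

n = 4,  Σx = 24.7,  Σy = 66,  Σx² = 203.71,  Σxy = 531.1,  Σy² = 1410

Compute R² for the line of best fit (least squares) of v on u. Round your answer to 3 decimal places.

Sxx = Σx² − (Σx)²/n = 203.71 − 152.5225 = 51.1875
Sxy = Σxy − (Σx)(Σy)/n = 531.1 − 407.55 = 123.55
Syy = Σy² − (Σy)²/n = 1410 − 1089 = 321
R² = Sxy²/(Sxx·Syy) = (123.55)²/(51.1875·321) = 0.929002

0.929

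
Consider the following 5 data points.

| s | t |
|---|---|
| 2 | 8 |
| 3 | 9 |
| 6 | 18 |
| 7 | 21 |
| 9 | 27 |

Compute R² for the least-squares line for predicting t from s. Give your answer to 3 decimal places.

0.993

n = 5, Σx = 27, Σy = 83, Σxy = 541, Σx² = 179, Σy² = 1639
Sxx = Σx² − (Σx)²/n = 179 − 145.8 = 33.2
Sxy = Σxy − (Σx)(Σy)/n = 541 − 448.2 = 92.8
Syy = Σy² − (Σy)²/n = 1639 − 1377.8 = 261.2
R² = Sxy²/(Sxx·Syy) = (92.8)²/(33.2·261.2) = 0.993081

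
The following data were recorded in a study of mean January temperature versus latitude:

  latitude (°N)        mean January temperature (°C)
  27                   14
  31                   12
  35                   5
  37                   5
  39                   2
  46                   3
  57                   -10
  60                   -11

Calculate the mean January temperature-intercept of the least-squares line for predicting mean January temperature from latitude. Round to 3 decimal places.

n = 8, Σx = 332, Σy = 20, Σxy = 96, Σx² = 14770
Sxx = Σx² − (Σx)²/n = 14770 − 13778 = 992
Sxy = Σxy − (Σx)(Σy)/n = 96 − 830 = -734
b = Sxy/Sxx = -734/992 = -0.739919
a = ȳ − b·x̄ = 2.5 − (-0.739919)·41.5 = 33.206653

33.207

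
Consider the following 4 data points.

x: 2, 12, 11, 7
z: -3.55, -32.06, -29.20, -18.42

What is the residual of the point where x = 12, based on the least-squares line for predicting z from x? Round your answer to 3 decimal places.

0.110

n = 4, Σx = 32, Σy = -83.23, Σxy = -841.96, Σx² = 318
Sxx = Σx² − (Σx)²/n = 318 − 256 = 62
Sxy = Σxy − (Σx)(Σy)/n = -841.96 − (-665.84) = -176.12
b = Sxy/Sxx = -176.12/62 = -2.840645
a = ȳ − b·x̄ = -20.8075 − (-2.840645)·8 = 1.917661
ŷ(12) = 1.917661 + (-2.840645)·12 = -32.170081
residual = y − ŷ = -32.06 − (-32.170081) = 0.110081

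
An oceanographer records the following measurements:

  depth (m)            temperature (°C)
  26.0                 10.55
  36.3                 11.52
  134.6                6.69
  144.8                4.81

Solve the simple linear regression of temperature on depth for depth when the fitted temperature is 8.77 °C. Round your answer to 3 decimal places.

77.664

n = 4, Σx = 341.7, Σy = 33.57, Σxy = 2289.438, Σx² = 41077.89
Sxx = Σx² − (Σx)²/n = 41077.89 − 29189.7225 = 11888.1675
Sxy = Σxy − (Σx)(Σy)/n = 2289.438 − 2867.71725 = -578.27925
b = Sxy/Sxx = -578.27925/11888.1675 = -0.048643
a = ȳ − b·x̄ = 8.3925 − (-0.048643)·85.425 = 12.547851
Set a + b·x = 8.77: x = (8.77 − 12.547851) / (-0.048643) = 77.664419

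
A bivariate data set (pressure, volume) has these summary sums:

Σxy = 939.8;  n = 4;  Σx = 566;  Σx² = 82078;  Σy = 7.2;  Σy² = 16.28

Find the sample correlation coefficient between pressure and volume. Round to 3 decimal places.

Sxx = Σx² − (Σx)²/n = 82078 − 80089 = 1989
Sxy = Σxy − (Σx)(Σy)/n = 939.8 − 1018.8 = -79
Syy = Σy² − (Σy)²/n = 16.28 − 12.96 = 3.32
r = Sxy/√(Sxx·Syy) = -79/√(6603.48) = -79/81.261799 = -0.972167

-0.972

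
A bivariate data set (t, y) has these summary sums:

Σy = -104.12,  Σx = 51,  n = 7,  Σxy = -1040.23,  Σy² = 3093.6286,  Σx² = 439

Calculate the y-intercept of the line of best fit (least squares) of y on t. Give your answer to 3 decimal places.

Sxx = Σx² − (Σx)²/n = 439 − 371.571429 = 67.428571
Sxy = Σxy − (Σx)(Σy)/n = -1040.23 − (-758.588571) = -281.641429
b = Sxy/Sxx = -281.641429/67.428571 = -4.176886
a = ȳ − b·x̄ = -14.874286 − (-4.176886)·7.285714 = 15.557309

15.557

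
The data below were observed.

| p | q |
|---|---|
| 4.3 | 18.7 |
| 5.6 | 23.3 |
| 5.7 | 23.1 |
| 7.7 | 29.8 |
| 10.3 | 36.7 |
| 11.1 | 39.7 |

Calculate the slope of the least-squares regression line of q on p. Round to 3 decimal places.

3.020

n = 6, Σx = 44.7, Σy = 171.3, Σxy = 1390.7, Σx² = 370.93
Sxx = Σx² − (Σx)²/n = 370.93 − 333.015 = 37.915
Sxy = Σxy − (Σx)(Σy)/n = 1390.7 − 1276.185 = 114.515
b = Sxy/Sxx = 114.515/37.915 = 3.020309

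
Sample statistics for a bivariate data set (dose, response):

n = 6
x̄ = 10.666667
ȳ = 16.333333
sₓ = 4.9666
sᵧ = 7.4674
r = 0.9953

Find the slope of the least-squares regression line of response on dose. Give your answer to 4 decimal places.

1.4965

b = r · sᵧ/sₓ = 0.9953 · 7.4674/4.9666 = 1.496457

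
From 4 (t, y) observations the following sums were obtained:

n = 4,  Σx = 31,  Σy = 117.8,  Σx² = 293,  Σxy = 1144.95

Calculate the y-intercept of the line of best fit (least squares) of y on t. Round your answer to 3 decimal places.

-4.635

Sxx = Σx² − (Σx)²/n = 293 − 240.25 = 52.75
Sxy = Σxy − (Σx)(Σy)/n = 1144.95 − 912.95 = 232
b = Sxy/Sxx = 232/52.75 = 4.398104
a = ȳ − b·x̄ = 29.45 − 4.398104·7.75 = -4.635308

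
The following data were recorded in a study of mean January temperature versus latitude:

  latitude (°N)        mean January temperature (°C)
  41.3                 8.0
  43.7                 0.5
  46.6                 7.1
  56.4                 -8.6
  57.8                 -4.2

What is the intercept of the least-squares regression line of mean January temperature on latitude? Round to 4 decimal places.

40.3613

n = 5, Σx = 245.8, Σy = 2.8, Σxy = -44.69, Σx² = 12308.74
Sxx = Σx² − (Σx)²/n = 12308.74 − 12083.528 = 225.212
Sxy = Σxy − (Σx)(Σy)/n = -44.69 − 137.648 = -182.338
b = Sxy/Sxx = -182.338/225.212 = -0.809628
a = ȳ − b·x̄ = 0.56 − (-0.809628)·49.16 = 40.361325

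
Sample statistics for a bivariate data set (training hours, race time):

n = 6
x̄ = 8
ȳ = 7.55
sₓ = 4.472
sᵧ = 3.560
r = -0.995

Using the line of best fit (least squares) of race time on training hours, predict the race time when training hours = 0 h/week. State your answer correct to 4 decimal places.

b = r · sᵧ/sₓ = -0.995 · 3.56/4.472 = -0.792084
a = ȳ − b·x̄ = 7.55 − (-0.792084)·8 = 13.886673
ŷ(0) = a + b·0 = 13.886673 + (-0.792084)·0 = 13.886673

13.8867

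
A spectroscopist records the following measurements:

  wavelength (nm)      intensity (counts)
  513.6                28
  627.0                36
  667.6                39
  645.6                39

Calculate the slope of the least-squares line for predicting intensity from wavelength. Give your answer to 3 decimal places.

0.075

n = 4, Σx = 2453.8, Σy = 142, Σxy = 88167.6, Σx² = 1519403.08
Sxx = Σx² − (Σx)²/n = 1519403.08 − 1505283.61 = 14119.47
Sxy = Σxy − (Σx)(Σy)/n = 88167.6 − 87109.9 = 1057.7
b = Sxy/Sxx = 1057.7/14119.47 = 0.074911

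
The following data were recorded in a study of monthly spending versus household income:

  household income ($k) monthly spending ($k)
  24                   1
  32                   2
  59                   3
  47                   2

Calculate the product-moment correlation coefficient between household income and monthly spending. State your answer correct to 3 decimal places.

0.917

n = 4, Σx = 162, Σy = 8, Σxy = 359, Σx² = 7290, Σy² = 18
Sxx = Σx² − (Σx)²/n = 7290 − 6561 = 729
Sxy = Σxy − (Σx)(Σy)/n = 359 − 324 = 35
Syy = Σy² − (Σy)²/n = 18 − 16 = 2
r = Sxy/√(Sxx·Syy) = 35/√(1458) = 35/38.183766 = 0.916620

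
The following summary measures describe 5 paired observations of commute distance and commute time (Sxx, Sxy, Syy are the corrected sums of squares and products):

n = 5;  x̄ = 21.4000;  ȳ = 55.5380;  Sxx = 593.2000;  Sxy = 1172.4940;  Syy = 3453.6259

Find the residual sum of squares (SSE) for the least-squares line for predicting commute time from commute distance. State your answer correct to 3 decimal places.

b = Sxy/Sxx = 1172.494/593.2 = 1.976558
SSE = Syy − b·Sxy = 3453.6259 − 1.976558·1172.494 = 1136.123911

1136.124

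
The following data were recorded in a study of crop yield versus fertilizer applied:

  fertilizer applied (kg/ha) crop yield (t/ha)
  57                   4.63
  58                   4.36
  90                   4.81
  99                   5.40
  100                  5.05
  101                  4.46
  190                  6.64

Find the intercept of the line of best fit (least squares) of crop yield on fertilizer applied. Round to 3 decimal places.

n = 7, Σx = 695, Σy = 35.35, Σxy = 3701.35, Σx² = 80815
Sxx = Σx² − (Σx)²/n = 80815 − 69003.571429 = 11811.428571
Sxy = Σxy − (Σx)(Σy)/n = 3701.35 − 3509.75 = 191.6
b = Sxy/Sxx = 191.6/11811.428571 = 0.016222
a = ȳ − b·x̄ = 5.05 − 0.016222·99.285714 = 3.439429

3.439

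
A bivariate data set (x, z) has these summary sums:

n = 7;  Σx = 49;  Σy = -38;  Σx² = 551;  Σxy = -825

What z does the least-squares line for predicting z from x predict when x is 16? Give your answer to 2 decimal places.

Sxx = Σx² − (Σx)²/n = 551 − 343 = 208
Sxy = Σxy − (Σx)(Σy)/n = -825 − (-266) = -559
b = Sxy/Sxx = -559/208 = -2.6875
a = ȳ − b·x̄ = -5.428571 − (-2.6875)·7 = 13.383929
ŷ(16) = a + b·16 = 13.383929 + (-2.6875)·16 = -29.616071

-29.62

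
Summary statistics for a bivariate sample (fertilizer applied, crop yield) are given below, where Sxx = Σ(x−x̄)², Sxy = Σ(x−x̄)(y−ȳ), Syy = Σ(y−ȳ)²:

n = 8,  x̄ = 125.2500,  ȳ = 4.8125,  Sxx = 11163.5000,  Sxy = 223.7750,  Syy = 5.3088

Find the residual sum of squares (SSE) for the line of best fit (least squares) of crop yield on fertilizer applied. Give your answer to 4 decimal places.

b = Sxy/Sxx = 223.775/11163.5 = 0.020045
SSE = Syy − b·Sxy = 5.3088 − 0.020045·223.775 = 0.823177

0.8232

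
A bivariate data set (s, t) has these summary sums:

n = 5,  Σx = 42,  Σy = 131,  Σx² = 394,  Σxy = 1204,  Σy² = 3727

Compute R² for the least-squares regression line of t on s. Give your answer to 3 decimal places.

0.884

Sxx = Σx² − (Σx)²/n = 394 − 352.8 = 41.2
Sxy = Σxy − (Σx)(Σy)/n = 1204 − 1100.4 = 103.6
Syy = Σy² − (Σy)²/n = 3727 − 3432.2 = 294.8
R² = Sxy²/(Sxx·Syy) = (103.6)²/(41.2·294.8) = 0.883680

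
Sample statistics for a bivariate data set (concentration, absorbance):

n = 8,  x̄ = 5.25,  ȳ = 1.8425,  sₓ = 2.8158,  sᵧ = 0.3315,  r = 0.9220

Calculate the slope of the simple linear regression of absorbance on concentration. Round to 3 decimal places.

b = r · sᵧ/sₓ = 0.922 · 0.3315/2.8158 = 0.108546

0.109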